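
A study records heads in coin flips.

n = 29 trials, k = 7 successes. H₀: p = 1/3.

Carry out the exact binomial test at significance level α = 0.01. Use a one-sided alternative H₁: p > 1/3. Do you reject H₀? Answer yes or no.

Exact binomial: n=29, k=7, p₀=1/3=0.3333
P(X≥7) from Σ C(n,i)·p₀^i·(1−p₀)^(n−i)
p-value (one-sided, H₁ greater) = 0.89681
At α=0.01: p ≥ α → fail to reject H₀

reject H₀: no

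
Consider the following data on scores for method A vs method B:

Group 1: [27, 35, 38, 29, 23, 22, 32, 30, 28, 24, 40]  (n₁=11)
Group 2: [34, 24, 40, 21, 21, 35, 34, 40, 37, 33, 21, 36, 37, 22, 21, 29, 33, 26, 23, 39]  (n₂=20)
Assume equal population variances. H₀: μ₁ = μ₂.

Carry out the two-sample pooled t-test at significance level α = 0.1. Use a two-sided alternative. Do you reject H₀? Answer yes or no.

reject H₀: no

x̄₁=29.818, s₁=5.964, n₁=11
x̄₂=30.300, s₂=7.175, n₂=20
s_p² = [10·5.964² + 19·7.175²]/29 = 45.9944
SE = √(s_p²·(1/11+1/20)) = 2.5458
t = (29.818−30.300)/2.5458 = -0.1893
df = 29
p-value (two-sided) = 0.85121
At α=0.1: p ≥ α → fail to reject H₀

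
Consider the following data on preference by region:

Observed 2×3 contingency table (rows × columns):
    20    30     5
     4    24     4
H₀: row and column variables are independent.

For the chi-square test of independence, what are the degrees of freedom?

degrees of freedom = 2

df = (r−1)(c−1) = (2−1)·(3−1) = 2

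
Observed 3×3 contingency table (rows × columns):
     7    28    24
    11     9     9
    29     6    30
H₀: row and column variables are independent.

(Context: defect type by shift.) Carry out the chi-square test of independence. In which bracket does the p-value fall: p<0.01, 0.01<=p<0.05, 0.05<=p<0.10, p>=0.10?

p-value bracket: p<0.01

Row totals [59, 29, 65], col totals [47, 43, 63], n=153
χ² = (7−18.12)²/18.12 + (28−16.58)²/16.58 + (24−24.29)²/24.29 + (11−8.91)²/8.91 + (9−8.15)²/8.15 + (9−11.94)²/11.94 + (29−19.97)²/19.97 + (6−18.27)²/18.27 + (30−26.76)²/26.76 = 28.7140
df = 4
p-value (upper-tail) = 0.00001
→ bracket: p<0.01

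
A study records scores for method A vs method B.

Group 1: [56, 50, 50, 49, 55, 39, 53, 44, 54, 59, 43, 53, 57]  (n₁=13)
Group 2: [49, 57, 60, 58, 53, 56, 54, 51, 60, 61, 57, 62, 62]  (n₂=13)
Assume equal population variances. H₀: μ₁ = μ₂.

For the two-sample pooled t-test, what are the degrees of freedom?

df = n₁ + n₂ − 2 = 13 + 13 − 2 = 24

degrees of freedom = 24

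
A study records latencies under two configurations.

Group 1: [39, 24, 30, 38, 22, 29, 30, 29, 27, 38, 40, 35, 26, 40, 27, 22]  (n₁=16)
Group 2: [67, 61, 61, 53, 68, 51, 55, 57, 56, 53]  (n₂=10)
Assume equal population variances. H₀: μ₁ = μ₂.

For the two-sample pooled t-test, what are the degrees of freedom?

df = n₁ + n₂ − 2 = 16 + 10 − 2 = 24

degrees of freedom = 24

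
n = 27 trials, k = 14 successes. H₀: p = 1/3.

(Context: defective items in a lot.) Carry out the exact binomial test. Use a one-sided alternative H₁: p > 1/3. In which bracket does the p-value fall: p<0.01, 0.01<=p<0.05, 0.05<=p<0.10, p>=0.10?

p-value bracket: 0.01<=p<0.05

Exact binomial: n=27, k=14, p₀=1/3=0.3333
P(X≥14) from Σ C(n,i)·p₀^i·(1−p₀)^(n−i)
p-value (one-sided, H₁ greater) = 0.03593
→ bracket: 0.01<=p<0.05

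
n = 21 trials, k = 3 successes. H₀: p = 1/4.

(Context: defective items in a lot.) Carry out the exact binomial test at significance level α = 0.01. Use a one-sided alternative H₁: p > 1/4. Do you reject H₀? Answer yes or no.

Exact binomial: n=21, k=3, p₀=1/4=0.2500
P(X≥3) from Σ C(n,i)·p₀^i·(1−p₀)^(n−i)
p-value (one-sided, H₁ greater) = 0.92548
At α=0.01: p ≥ α → fail to reject H₀

reject H₀: no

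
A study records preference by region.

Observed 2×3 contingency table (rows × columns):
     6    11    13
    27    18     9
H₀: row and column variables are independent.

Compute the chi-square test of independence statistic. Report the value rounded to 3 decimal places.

Row totals [30, 54], col totals [33, 29, 22], n=84
χ² = (6−11.79)²/11.79 + (11−10.36)²/10.36 + (13−7.86)²/7.86 + (27−21.21)²/21.21 + (18−18.64)²/18.64 + (9−14.14)²/14.14 = 9.7166
df = 2

test statistic = 9.717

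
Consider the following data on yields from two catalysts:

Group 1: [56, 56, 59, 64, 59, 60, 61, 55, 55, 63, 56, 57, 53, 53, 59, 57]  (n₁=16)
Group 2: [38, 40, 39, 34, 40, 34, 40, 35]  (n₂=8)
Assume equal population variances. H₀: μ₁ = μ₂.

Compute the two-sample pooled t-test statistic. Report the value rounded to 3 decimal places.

x̄₁=57.688, s₁=3.240, n₁=16
x̄₂=37.500, s₂=2.726, n₂=8
s_p² = [15·3.240² + 7·2.726²]/22 = 9.5199
SE = √(s_p²·(1/16+1/8)) = 1.3360
t = (57.688−37.500)/1.3360 = 15.1101
df = 22

test statistic = 15.110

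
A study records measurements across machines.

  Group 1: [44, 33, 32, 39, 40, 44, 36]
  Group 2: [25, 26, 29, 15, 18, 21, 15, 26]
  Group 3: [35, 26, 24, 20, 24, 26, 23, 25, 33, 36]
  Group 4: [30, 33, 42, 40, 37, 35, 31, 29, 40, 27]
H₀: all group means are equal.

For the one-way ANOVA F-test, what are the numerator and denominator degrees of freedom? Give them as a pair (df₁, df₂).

degrees of freedom = [3, 31]

k = 4 groups, N = 35 total
df = (k−1, N−k) = (4−1, 35−4) = (3, 31)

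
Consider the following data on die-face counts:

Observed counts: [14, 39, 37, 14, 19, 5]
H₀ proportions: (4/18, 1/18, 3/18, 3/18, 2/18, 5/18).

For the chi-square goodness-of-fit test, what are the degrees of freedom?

df = k − 1 = 6 − 1 = 5

degrees of freedom = 5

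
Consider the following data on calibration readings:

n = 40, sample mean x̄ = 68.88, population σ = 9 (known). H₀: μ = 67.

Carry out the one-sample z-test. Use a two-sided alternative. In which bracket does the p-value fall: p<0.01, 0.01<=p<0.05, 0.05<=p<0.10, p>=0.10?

SE = σ/√n = 9/√40 = 1.4230
z = (x̄−μ₀)/SE = (68.88−67)/1.4230 = 1.3211
p-value (two-sided) = 0.18646
→ bracket: p>=0.10

p-value bracket: p>=0.10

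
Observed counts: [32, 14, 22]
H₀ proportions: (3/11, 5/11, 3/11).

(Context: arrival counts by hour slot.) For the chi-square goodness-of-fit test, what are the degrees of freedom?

df = k − 1 = 3 − 1 = 2

degrees of freedom = 2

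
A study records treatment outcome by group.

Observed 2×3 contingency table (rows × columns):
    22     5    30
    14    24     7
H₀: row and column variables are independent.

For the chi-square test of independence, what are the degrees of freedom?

degrees of freedom = 2

df = (r−1)(c−1) = (2−1)·(3−1) = 2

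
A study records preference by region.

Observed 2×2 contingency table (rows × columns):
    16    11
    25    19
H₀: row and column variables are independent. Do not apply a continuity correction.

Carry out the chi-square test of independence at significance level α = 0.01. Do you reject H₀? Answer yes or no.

reject H₀: no

Row totals [27, 44], col totals [41, 30], n=71
χ² = (16−15.59)²/15.59 + (11−11.41)²/11.41 + (25−25.41)²/25.41 + (19−18.59)²/18.59 = 0.0409
df = 1
p-value (upper-tail) = 0.83980
At α=0.01: p ≥ α → fail to reject H₀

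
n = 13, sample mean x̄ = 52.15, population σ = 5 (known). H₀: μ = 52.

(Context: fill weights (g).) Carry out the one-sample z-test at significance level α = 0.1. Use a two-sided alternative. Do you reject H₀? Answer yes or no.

SE = σ/√n = 5/√13 = 1.3868
z = (x̄−μ₀)/SE = (52.15−52)/1.3868 = 0.1082
p-value (two-sided) = 0.91386
At α=0.1: p ≥ α → fail to reject H₀

reject H₀: no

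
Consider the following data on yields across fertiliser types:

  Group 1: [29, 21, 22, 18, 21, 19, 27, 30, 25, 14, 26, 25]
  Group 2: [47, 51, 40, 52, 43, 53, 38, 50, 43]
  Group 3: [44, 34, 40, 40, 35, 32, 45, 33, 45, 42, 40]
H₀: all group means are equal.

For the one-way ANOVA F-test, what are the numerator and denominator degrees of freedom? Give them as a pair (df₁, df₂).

k = 3 groups, N = 32 total
df = (k−1, N−k) = (3−1, 32−3) = (2, 29)

degrees of freedom = [2, 29]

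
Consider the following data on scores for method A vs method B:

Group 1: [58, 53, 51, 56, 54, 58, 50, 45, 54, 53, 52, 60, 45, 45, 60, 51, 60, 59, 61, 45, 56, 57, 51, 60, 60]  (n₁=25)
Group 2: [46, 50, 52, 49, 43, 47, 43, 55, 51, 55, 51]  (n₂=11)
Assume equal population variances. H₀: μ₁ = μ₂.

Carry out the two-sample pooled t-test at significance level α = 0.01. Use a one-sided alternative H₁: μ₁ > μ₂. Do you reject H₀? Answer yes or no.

x̄₁=54.160, s₁=5.305, n₁=25
x̄₂=49.273, s₂=4.174, n₂=11
s_p² = [24·5.305² + 10·4.174²]/34 = 24.9865
SE = √(s_p²·(1/25+1/11)) = 1.8086
t = (54.160−49.273)/1.8086 = 2.7023
df = 34
p-value (one-sided, H₁ greater) = 0.00533
At α=0.01: p < α → reject H₀

reject H₀: yes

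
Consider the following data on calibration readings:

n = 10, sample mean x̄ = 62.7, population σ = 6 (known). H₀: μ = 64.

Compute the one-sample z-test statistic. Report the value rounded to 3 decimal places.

test statistic = -0.685

SE = σ/√n = 6/√10 = 1.8974
z = (x̄−μ₀)/SE = (62.7−64)/1.8974 = -0.6852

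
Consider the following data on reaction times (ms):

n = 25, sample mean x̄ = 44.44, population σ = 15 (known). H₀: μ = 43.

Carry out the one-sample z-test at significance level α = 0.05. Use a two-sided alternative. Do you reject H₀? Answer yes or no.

SE = σ/√n = 15/√25 = 3.0000
z = (x̄−μ₀)/SE = (44.44−43)/3.0000 = 0.4800
p-value (two-sided) = 0.63123
At α=0.05: p ≥ α → fail to reject H₀

reject H₀: no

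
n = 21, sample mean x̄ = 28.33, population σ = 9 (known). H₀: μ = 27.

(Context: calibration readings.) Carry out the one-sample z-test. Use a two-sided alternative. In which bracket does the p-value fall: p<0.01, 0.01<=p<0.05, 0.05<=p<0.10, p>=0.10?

p-value bracket: p>=0.10

SE = σ/√n = 9/√21 = 1.9640
z = (x̄−μ₀)/SE = (28.33−27)/1.9640 = 0.6772
p-value (two-sided) = 0.49828
→ bracket: p>=0.10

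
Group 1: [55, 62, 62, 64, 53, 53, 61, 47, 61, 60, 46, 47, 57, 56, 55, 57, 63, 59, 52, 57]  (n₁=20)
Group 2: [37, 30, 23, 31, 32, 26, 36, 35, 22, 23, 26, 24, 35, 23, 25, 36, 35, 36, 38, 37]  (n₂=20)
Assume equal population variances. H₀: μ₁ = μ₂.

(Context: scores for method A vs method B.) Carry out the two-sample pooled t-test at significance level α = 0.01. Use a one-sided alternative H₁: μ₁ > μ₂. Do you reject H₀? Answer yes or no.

x̄₁=56.350, s₁=5.422, n₁=20
x̄₂=30.500, s₂=5.844, n₂=20
s_p² = [19·5.422² + 19·5.844²]/38 = 31.7776
SE = √(s_p²·(1/20+1/20)) = 1.7826
t = (56.350−30.500)/1.7826 = 14.5011
df = 38
p-value (one-sided, H₁ greater) = 0.00000
At α=0.01: p < α → reject H₀

reject H₀: yes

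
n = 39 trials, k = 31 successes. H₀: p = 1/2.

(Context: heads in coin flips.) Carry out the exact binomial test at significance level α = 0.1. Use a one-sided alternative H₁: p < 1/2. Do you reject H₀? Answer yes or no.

Exact binomial: n=39, k=31, p₀=1/2=0.5000
P(X≤31) from Σ C(n,i)·p₀^i·(1−p₀)^(n−i)
p-value (one-sided, H₁ less) = 0.99996
At α=0.1: p ≥ α → fail to reject H₀

reject H₀: no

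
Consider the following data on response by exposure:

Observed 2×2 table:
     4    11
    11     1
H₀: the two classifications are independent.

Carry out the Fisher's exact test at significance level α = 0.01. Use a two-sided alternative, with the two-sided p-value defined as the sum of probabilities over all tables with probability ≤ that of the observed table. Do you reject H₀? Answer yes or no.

Margins: r₁=15, r₂=12, c₁=15, c₂=12, n=27
p_obs = C(15,4)·C(12,11)/C(27,15); sum pmf over tables with pmf ≤ p_obs
p-value (two-sided) = 0.00138
At α=0.01: p < α → reject H₀

reject H₀: yes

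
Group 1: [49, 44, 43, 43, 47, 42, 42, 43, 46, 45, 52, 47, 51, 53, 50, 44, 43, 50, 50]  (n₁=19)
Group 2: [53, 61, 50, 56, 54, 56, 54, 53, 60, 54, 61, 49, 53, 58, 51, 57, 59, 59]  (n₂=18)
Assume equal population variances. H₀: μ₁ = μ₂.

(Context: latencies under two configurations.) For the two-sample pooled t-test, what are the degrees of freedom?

degrees of freedom = 35

df = n₁ + n₂ − 2 = 19 + 18 − 2 = 35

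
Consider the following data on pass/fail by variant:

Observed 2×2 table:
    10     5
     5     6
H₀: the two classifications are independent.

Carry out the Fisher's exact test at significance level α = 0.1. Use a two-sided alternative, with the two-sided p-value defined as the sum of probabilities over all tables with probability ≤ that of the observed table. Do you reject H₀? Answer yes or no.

Margins: r₁=15, r₂=11, c₁=15, c₂=11, n=26
p_obs = C(15,10)·C(11,5)/C(26,15); sum pmf over tables with pmf ≤ p_obs
p-value (two-sided) = 0.42586
At α=0.1: p ≥ α → fail to reject H₀

reject H₀: no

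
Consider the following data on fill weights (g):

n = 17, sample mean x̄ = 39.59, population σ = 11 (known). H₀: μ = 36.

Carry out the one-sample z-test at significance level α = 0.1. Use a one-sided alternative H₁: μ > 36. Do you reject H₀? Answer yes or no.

SE = σ/√n = 11/√17 = 2.6679
z = (x̄−μ₀)/SE = (39.59−36)/2.6679 = 1.3456
p-value (one-sided, H₁ greater) = 0.08921
At α=0.1: p < α → reject H₀

reject H₀: yes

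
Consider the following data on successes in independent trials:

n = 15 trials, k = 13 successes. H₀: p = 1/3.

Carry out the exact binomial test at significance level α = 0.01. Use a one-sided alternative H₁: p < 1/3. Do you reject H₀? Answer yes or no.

reject H₀: no

Exact binomial: n=15, k=13, p₀=1/3=0.3333
P(X≤13) from Σ C(n,i)·p₀^i·(1−p₀)^(n−i)
p-value (one-sided, H₁ less) = 1.00000
At α=0.01: p ≥ α → fail to reject H₀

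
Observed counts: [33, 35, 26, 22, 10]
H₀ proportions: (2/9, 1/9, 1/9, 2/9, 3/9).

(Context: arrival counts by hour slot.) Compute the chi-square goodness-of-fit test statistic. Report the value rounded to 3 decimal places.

n = 126; E_i = n·p_i = [28.00, 14.00, 14.00, 28.00, 42.00]
χ² = (33−28.00)²/28.00 + (35−14.00)²/14.00 + (26−14.00)²/14.00 + (22−28.00)²/28.00 + (10−42.00)²/42.00 = 68.3452
df = 4

test statistic = 68.345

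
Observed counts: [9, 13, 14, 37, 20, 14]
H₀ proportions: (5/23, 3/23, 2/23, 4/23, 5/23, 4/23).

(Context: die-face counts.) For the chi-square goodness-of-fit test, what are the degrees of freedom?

degrees of freedom = 5

df = k − 1 = 6 − 1 = 5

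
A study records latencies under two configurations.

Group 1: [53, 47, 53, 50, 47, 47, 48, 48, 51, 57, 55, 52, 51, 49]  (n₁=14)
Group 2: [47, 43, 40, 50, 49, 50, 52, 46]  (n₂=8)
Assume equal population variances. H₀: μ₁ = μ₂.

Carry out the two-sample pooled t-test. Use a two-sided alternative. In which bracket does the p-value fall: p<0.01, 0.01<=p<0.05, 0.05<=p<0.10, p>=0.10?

x̄₁=50.571, s₁=3.155, n₁=14
x̄₂=47.125, s₂=4.016, n₂=8
s_p² = [13·3.155² + 7·4.016²]/20 = 12.1152
SE = √(s_p²·(1/14+1/8)) = 1.5426
t = (50.571−47.125)/1.5426 = 2.2341
df = 20
p-value (two-sided) = 0.03705
→ bracket: 0.01<=p<0.05

p-value bracket: 0.01<=p<0.05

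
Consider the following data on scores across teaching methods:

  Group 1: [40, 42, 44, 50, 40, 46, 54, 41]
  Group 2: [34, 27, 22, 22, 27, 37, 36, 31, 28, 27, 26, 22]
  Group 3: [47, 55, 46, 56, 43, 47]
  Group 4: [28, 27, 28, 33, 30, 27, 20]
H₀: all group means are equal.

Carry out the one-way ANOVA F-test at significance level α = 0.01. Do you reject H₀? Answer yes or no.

Group means [44.62, 28.25, 49.00, 27.57], grand mean 35.848
SSB = Σnᵢ(x̄ᵢ−x̄)² = 2826.403; SSW = ΣΣ(x−x̄ᵢ)² = 717.839
MSB = 2826.403/3 = 942.1344; MSW = 717.839/29 = 24.7531
F = MSB/MSW = 38.0613
df = (3, 29)
p-value (upper-tail) = 0.00000
At α=0.01: p < α → reject H₀

reject H₀: yes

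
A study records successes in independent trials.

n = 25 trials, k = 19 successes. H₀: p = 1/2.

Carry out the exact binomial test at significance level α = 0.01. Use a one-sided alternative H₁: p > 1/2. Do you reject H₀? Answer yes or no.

reject H₀: yes

Exact binomial: n=25, k=19, p₀=1/2=0.5000
P(X≥19) from Σ C(n,i)·p₀^i·(1−p₀)^(n−i)
p-value (one-sided, H₁ greater) = 0.00732
At α=0.01: p < α → reject H₀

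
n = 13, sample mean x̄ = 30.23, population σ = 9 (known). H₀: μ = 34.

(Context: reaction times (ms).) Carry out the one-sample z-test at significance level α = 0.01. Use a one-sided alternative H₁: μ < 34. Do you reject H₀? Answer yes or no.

SE = σ/√n = 9/√13 = 2.4962
z = (x̄−μ₀)/SE = (30.23−34)/2.4962 = -1.5103
p-value (one-sided, H₁ less) = 0.06548
At α=0.01: p ≥ α → fail to reject H₀

reject H₀: no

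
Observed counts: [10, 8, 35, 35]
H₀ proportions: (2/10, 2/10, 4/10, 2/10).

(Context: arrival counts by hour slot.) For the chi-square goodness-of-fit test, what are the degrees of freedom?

df = k − 1 = 4 − 1 = 3

degrees of freedom = 3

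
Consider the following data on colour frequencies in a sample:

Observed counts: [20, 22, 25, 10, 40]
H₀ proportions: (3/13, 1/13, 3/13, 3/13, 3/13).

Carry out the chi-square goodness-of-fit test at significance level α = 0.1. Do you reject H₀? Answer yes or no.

reject H₀: yes

n = 117; E_i = n·p_i = [27.00, 9.00, 27.00, 27.00, 27.00]
χ² = (20−27.00)²/27.00 + (22−9.00)²/9.00 + (25−27.00)²/27.00 + (10−27.00)²/27.00 + (40−27.00)²/27.00 = 37.7037
df = 4
p-value (upper-tail) = 0.00000
At α=0.1: p < α → reject H₀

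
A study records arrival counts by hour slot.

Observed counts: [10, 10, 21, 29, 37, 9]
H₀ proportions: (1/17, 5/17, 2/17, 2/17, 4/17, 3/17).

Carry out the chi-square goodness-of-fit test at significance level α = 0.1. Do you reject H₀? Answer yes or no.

n = 116; E_i = n·p_i = [6.82, 34.12, 13.65, 13.65, 27.29, 20.47]
χ² = (10−6.82)²/6.82 + (10−34.12)²/34.12 + (21−13.65)²/13.65 + (29−13.65)²/13.65 + (37−27.29)²/27.29 + (9−20.47)²/20.47 = 49.6401
df = 5
p-value (upper-tail) = 0.00000
At α=0.1: p < α → reject H₀

reject H₀: yes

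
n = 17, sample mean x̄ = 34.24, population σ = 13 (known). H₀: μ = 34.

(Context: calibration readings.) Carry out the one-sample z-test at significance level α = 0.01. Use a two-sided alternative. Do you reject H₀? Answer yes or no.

reject H₀: no

SE = σ/√n = 13/√17 = 3.1530
z = (x̄−μ₀)/SE = (34.24−34)/3.1530 = 0.0761
p-value (two-sided) = 0.93932
At α=0.01: p ≥ α → fail to reject H₀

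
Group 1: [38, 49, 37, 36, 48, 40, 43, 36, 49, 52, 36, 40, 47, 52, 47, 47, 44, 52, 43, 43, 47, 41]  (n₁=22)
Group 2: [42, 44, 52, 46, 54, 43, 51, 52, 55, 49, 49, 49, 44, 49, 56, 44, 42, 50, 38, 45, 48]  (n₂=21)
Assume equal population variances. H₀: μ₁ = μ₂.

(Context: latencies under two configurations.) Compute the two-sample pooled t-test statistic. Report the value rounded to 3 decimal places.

test statistic = -2.413

x̄₁=43.955, s₁=5.411, n₁=22
x̄₂=47.714, s₂=4.766, n₂=21
s_p² = [21·5.411² + 20·4.766²]/41 = 26.0790
SE = √(s_p²·(1/22+1/21)) = 1.5580
t = (43.955−47.714)/1.5580 = -2.4132
df = 41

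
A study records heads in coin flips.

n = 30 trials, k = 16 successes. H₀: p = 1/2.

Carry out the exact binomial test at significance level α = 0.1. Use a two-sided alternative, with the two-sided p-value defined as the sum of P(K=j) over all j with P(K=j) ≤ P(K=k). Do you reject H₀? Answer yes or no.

reject H₀: no

Exact binomial: n=30, k=16, p₀=1/2=0.5000
P(X=j) = C(n,j)·p₀^j·(1−p₀)^(n−j); p = Σ P(X=j) over j with P(X=j) ≤ P(X=16)
p-value (two-sided) = 0.85554
At α=0.1: p ≥ α → fail to reject H₀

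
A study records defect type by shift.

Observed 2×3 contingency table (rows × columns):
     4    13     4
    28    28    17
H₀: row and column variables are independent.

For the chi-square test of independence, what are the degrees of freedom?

df = (r−1)(c−1) = (2−1)·(3−1) = 2

degrees of freedom = 2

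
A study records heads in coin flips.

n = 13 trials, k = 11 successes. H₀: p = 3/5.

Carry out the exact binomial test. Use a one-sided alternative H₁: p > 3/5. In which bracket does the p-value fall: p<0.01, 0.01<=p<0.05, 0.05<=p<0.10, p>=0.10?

Exact binomial: n=13, k=11, p₀=3/5=0.6000
P(X≥11) from Σ C(n,i)·p₀^i·(1−p₀)^(n−i)
p-value (one-sided, H₁ greater) = 0.05790
→ bracket: 0.05<=p<0.10

p-value bracket: 0.05<=p<0.10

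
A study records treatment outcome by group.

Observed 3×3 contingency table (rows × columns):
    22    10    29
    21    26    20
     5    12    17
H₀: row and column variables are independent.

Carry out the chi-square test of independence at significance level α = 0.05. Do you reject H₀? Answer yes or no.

Row totals [61, 67, 34], col totals [48, 48, 66], n=162
χ² = (22−18.07)²/18.07 + (10−18.07)²/18.07 + (29−24.85)²/24.85 + (21−19.85)²/19.85 + (26−19.85)²/19.85 + (20−27.30)²/27.30 + (5−10.07)²/10.07 + (12−10.07)²/10.07 + (17−13.85)²/13.85 = 12.7122
df = 4
p-value (upper-tail) = 0.01277
At α=0.05: p < α → reject H₀

reject H₀: yes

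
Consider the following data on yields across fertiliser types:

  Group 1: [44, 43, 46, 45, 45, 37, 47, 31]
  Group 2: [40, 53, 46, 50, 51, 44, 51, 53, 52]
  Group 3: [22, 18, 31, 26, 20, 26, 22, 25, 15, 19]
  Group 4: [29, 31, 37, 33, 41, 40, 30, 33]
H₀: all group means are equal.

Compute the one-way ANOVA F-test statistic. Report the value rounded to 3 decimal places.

Group means [42.25, 48.89, 22.40, 34.25], grand mean 36.457
SSB = Σnᵢ(x̄ᵢ−x̄)² = 3674.397; SSW = ΣΣ(x−x̄ᵢ)² = 718.289
MSB = 3674.397/3 = 1224.7989; MSW = 718.289/31 = 23.1706
F = MSB/MSW = 52.8600
df = (3, 31)

test statistic = 52.860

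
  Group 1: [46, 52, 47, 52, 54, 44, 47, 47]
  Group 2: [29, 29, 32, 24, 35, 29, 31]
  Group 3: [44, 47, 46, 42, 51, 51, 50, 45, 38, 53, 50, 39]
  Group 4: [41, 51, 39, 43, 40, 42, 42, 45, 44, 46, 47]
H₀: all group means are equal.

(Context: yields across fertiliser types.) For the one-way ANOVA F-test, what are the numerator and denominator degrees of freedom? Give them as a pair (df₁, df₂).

k = 4 groups, N = 38 total
df = (k−1, N−k) = (4−1, 38−4) = (3, 34)

degrees of freedom = [3, 34]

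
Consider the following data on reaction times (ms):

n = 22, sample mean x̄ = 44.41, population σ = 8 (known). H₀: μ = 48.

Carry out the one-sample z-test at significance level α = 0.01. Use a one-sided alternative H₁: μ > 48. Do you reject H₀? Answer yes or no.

reject H₀: no

SE = σ/√n = 8/√22 = 1.7056
z = (x̄−μ₀)/SE = (44.41−48)/1.7056 = -2.1048
p-value (one-sided, H₁ greater) = 0.98235
At α=0.01: p ≥ α → fail to reject H₀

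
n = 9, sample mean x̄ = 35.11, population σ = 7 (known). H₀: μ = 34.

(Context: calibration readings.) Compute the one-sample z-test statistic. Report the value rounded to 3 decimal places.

SE = σ/√n = 7/√9 = 2.3333
z = (x̄−μ₀)/SE = (35.11−34)/2.3333 = 0.4757

test statistic = 0.476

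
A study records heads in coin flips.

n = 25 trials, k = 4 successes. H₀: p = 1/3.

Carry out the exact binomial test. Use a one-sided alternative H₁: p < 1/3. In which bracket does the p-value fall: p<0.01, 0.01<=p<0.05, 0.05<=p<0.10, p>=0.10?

p-value bracket: 0.01<=p<0.05

Exact binomial: n=25, k=4, p₀=1/3=0.3333
P(X≤4) from Σ C(n,i)·p₀^i·(1−p₀)^(n−i)
p-value (one-sided, H₁ less) = 0.04620
→ bracket: 0.01<=p<0.05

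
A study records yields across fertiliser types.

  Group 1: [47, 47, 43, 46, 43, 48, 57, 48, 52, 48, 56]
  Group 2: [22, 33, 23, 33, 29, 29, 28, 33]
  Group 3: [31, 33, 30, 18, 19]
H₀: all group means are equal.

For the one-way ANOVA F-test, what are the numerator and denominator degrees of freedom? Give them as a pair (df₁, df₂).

k = 3 groups, N = 24 total
df = (k−1, N−k) = (3−1, 24−3) = (2, 21)

degrees of freedom = [2, 21]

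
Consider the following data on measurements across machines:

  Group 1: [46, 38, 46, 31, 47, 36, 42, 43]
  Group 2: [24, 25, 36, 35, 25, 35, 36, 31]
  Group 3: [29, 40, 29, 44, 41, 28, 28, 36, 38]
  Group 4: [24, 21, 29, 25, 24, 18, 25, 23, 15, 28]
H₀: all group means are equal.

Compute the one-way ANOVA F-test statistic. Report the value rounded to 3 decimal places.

Group means [41.12, 30.88, 34.78, 23.20], grand mean 32.029
SSB = Σnᵢ(x̄ᵢ−x̄)² = 1520.066; SSW = ΣΣ(x−x̄ᵢ)² = 912.906
MSB = 1520.066/3 = 506.6886; MSW = 912.906/31 = 29.4486
F = MSB/MSW = 17.2059
df = (3, 31)

test statistic = 17.206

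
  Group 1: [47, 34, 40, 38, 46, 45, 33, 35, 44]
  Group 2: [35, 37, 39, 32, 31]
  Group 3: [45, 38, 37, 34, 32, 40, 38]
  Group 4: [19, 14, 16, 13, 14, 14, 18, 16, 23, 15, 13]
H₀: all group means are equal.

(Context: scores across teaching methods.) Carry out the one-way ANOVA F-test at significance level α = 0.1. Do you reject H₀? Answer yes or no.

Group means [40.22, 34.80, 37.71, 15.91], grand mean 30.469
SSB = Σnᵢ(x̄ᵢ−x̄)² = 3649.276; SSW = ΣΣ(x−x̄ᵢ)² = 482.693
MSB = 3649.276/3 = 1216.4252; MSW = 482.693/28 = 17.2390
F = MSB/MSW = 70.5622
df = (3, 28)
p-value (upper-tail) = 0.00000
At α=0.1: p < α → reject H₀

reject H₀: yes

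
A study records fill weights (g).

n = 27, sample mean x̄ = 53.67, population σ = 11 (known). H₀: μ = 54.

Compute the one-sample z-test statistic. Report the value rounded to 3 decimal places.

SE = σ/√n = 11/√27 = 2.1170
z = (x̄−μ₀)/SE = (53.67−54)/2.1170 = -0.1559

test statistic = -0.156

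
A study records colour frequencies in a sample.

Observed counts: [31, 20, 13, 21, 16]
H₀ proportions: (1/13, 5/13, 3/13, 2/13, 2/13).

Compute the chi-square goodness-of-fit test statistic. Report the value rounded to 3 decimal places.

n = 101; E_i = n·p_i = [7.77, 38.85, 23.31, 15.54, 15.54]
χ² = (31−7.77)²/7.77 + (20−38.85)²/38.85 + (13−23.31)²/23.31 + (21−15.54)²/15.54 + (16−15.54)²/15.54 = 85.0974
df = 4

test statistic = 85.097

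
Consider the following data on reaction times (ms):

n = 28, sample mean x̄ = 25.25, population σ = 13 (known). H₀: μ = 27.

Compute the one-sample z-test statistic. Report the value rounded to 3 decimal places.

test statistic = -0.712

SE = σ/√n = 13/√28 = 2.4568
z = (x̄−μ₀)/SE = (25.25−27)/2.4568 = -0.7123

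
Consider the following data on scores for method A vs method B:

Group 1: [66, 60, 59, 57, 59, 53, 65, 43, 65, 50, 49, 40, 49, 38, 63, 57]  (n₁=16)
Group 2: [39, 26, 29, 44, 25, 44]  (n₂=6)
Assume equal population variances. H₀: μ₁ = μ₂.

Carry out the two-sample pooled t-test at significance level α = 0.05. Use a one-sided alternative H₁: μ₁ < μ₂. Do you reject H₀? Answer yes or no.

reject H₀: no

x̄₁=54.562, s₁=8.966, n₁=16
x̄₂=34.500, s₂=8.871, n₂=6
s_p² = [15·8.966² + 5·8.871²]/20 = 79.9719
SE = √(s_p²·(1/16+1/6)) = 4.2810
t = (54.562−34.500)/4.2810 = 4.6864
df = 20
p-value (one-sided, H₁ less) = 0.99993
At α=0.05: p ≥ α → fail to reject H₀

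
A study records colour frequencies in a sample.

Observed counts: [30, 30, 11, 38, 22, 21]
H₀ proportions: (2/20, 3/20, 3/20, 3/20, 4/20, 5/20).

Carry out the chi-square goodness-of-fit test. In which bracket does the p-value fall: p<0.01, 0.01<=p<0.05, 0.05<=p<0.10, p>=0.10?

n = 152; E_i = n·p_i = [15.20, 22.80, 22.80, 22.80, 30.40, 38.00]
χ² = (30−15.20)²/15.20 + (30−22.80)²/22.80 + (11−22.80)²/22.80 + (38−22.80)²/22.80 + (22−30.40)²/30.40 + (21−38.00)²/38.00 = 42.8509
df = 5
p-value (upper-tail) = 0.00000
→ bracket: p<0.01

p-value bracket: p<0.01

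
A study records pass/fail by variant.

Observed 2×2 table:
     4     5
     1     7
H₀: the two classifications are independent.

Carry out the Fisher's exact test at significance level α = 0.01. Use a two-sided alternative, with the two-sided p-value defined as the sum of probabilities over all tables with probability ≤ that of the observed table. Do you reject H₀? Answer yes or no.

Margins: r₁=9, r₂=8, c₁=5, c₂=12, n=17
p_obs = C(9,4)·C(8,1)/C(17,5); sum pmf over tables with pmf ≤ p_obs
p-value (two-sided) = 0.29412
At α=0.01: p ≥ α → fail to reject H₀

reject H₀: no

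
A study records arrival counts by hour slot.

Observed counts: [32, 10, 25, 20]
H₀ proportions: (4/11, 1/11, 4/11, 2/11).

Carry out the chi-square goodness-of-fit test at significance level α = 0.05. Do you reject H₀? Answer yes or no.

n = 87; E_i = n·p_i = [31.64, 7.91, 31.64, 15.82]
χ² = (32−31.64)²/31.64 + (10−7.91)²/7.91 + (25−31.64)²/31.64 + (20−15.82)²/15.82 = 3.0546
df = 3
p-value (upper-tail) = 0.38328
At α=0.05: p ≥ α → fail to reject H₀

reject H₀: no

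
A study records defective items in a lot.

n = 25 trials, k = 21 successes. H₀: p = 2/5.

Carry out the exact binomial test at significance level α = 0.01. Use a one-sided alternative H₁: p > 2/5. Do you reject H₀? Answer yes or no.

reject H₀: yes

Exact binomial: n=25, k=21, p₀=2/5=0.4000
P(X≥21) from Σ C(n,i)·p₀^i·(1−p₀)^(n−i)
p-value (one-sided, H₁ greater) = 0.00001
At α=0.01: p < α → reject H₀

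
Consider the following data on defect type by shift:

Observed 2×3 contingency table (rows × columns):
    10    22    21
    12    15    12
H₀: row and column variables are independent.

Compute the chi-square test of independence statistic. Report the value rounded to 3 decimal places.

test statistic = 1.874

Row totals [53, 39], col totals [22, 37, 33], n=92
χ² = (10−12.67)²/12.67 + (22−21.32)²/21.32 + (21−19.01)²/19.01 + (12−9.33)²/9.33 + (15−15.68)²/15.68 + (12−13.99)²/13.99 = 1.8736
df = 2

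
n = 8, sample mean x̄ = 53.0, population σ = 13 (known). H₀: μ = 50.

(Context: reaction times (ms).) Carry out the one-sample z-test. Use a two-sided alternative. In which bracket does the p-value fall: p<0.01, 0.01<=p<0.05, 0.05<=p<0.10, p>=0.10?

p-value bracket: p>=0.10

SE = σ/√n = 13/√8 = 4.5962
z = (x̄−μ₀)/SE = (53.0−50)/4.5962 = 0.6527
p-value (two-sided) = 0.51394
→ bracket: p>=0.10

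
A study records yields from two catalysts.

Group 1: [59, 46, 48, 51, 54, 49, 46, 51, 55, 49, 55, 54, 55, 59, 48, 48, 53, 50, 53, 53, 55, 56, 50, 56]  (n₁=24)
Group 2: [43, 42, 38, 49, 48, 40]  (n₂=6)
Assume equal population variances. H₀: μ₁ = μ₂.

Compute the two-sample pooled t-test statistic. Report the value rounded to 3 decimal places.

x̄₁=52.208, s₁=3.753, n₁=24
x̄₂=43.333, s₂=4.367, n₂=6
s_p² = [23·3.753² + 5·4.367²]/28 = 14.9747
SE = √(s_p²·(1/24+1/6)) = 1.7663
t = (52.208−43.333)/1.7663 = 5.0247
df = 28

test statistic = 5.025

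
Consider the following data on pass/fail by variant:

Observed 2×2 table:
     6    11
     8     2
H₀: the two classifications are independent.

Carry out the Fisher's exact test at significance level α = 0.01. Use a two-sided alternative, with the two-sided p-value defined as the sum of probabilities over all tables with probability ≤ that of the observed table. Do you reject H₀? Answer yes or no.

reject H₀: no

Margins: r₁=17, r₂=10, c₁=14, c₂=13, n=27
p_obs = C(17,6)·C(10,8)/C(27,14); sum pmf over tables with pmf ≤ p_obs
p-value (two-sided) = 0.04607
At α=0.01: p ≥ α → fail to reject H₀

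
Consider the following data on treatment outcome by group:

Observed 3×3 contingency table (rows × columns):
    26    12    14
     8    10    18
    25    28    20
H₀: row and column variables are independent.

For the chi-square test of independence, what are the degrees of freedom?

df = (r−1)(c−1) = (3−1)·(3−1) = 4

degrees of freedom = 4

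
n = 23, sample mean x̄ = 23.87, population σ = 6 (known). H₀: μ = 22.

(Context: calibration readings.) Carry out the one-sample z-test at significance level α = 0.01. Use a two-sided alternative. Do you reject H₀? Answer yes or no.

reject H₀: no

SE = σ/√n = 6/√23 = 1.2511
z = (x̄−μ₀)/SE = (23.87−22)/1.2511 = 1.4947
p-value (two-sided) = 0.13499
At α=0.01: p ≥ α → fail to reject H₀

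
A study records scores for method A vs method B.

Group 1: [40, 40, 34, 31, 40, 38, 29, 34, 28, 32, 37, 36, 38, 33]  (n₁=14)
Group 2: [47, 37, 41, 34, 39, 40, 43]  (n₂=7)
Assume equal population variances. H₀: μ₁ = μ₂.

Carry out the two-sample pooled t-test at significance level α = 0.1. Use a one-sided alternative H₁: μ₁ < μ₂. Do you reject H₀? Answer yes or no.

reject H₀: yes

x̄₁=35.000, s₁=4.057, n₁=14
x̄₂=40.143, s₂=4.180, n₂=7
s_p² = [13·4.057² + 6·4.180²]/19 = 16.7820
SE = √(s_p²·(1/14+1/7)) = 1.8963
t = (35.000−40.143)/1.8963 = -2.7120
df = 19
p-value (one-sided, H₁ less) = 0.00691
At α=0.1: p < α → reject H₀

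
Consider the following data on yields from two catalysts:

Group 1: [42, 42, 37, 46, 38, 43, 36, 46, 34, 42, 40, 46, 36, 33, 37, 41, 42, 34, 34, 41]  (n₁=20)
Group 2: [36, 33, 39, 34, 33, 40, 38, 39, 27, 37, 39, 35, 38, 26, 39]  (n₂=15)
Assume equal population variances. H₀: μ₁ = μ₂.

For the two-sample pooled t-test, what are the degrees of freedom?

df = n₁ + n₂ − 2 = 20 + 15 − 2 = 33

degrees of freedom = 33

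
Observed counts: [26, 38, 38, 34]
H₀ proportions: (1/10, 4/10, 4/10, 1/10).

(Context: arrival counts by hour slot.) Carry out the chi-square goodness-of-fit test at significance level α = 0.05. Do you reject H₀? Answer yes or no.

reject H₀: yes

n = 136; E_i = n·p_i = [13.60, 54.40, 54.40, 13.60]
χ² = (26−13.60)²/13.60 + (38−54.40)²/54.40 + (38−54.40)²/54.40 + (34−13.60)²/13.60 = 51.7941
df = 3
p-value (upper-tail) = 0.00000
At α=0.05: p < α → reject H₀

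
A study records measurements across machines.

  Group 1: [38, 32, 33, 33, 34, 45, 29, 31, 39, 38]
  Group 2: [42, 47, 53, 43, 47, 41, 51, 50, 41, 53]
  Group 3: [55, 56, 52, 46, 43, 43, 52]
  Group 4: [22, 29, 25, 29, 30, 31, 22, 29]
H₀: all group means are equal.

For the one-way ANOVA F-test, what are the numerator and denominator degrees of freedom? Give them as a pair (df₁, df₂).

k = 4 groups, N = 35 total
df = (k−1, N−k) = (4−1, 35−4) = (3, 31)

degrees of freedom = [3, 31]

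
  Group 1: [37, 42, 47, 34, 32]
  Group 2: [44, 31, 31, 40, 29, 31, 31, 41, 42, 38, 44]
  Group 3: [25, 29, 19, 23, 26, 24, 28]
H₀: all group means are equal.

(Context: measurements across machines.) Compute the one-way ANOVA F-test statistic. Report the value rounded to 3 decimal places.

Group means [38.40, 36.55, 24.86], grand mean 33.391
SSB = Σnᵢ(x̄ᵢ−x̄)² = 744.694; SSW = ΣΣ(x−x̄ᵢ)² = 570.784
MSB = 744.694/2 = 372.3469; MSW = 570.784/20 = 28.5392
F = MSB/MSW = 13.0468
df = (2, 20)

test statistic = 13.047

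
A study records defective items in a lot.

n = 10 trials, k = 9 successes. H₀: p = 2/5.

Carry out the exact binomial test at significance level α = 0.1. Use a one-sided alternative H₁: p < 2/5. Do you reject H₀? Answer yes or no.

reject H₀: no

Exact binomial: n=10, k=9, p₀=2/5=0.4000
P(X≤9) from Σ C(n,i)·p₀^i·(1−p₀)^(n−i)
p-value (one-sided, H₁ less) = 0.99990
At α=0.1: p ≥ α → fail to reject H₀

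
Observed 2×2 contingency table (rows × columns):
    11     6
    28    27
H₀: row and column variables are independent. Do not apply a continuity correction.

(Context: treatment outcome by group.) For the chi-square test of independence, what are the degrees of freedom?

degrees of freedom = 1

df = (r−1)(c−1) = (2−1)·(2−1) = 1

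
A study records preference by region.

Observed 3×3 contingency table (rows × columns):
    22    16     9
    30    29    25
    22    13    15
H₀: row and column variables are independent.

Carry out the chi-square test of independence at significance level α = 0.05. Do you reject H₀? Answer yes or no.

reject H₀: no

Row totals [47, 84, 50], col totals [74, 58, 49], n=181
χ² = (22−19.22)²/19.22 + (16−15.06)²/15.06 + (9−12.72)²/12.72 + (30−34.34)²/34.34 + (29−26.92)²/26.92 + (25−22.74)²/22.74 + (22−20.44)²/20.44 + (13−16.02)²/16.02 + (15−13.54)²/13.54 = 3.3338
df = 4
p-value (upper-tail) = 0.50359
At α=0.05: p ≥ α → fail to reject H₀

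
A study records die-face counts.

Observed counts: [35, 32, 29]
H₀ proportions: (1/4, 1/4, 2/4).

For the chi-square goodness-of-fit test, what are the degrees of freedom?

degrees of freedom = 2

df = k − 1 = 3 − 1 = 2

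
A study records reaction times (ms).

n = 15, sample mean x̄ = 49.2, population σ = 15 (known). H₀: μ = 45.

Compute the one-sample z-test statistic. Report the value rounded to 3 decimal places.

test statistic = 1.084

SE = σ/√n = 15/√15 = 3.8730
z = (x̄−μ₀)/SE = (49.2−45)/3.8730 = 1.0844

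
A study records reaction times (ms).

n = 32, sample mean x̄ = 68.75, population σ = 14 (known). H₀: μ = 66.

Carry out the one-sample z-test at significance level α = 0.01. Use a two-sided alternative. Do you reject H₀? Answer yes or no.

reject H₀: no

SE = σ/√n = 14/√32 = 2.4749
z = (x̄−μ₀)/SE = (68.75−66)/2.4749 = 1.1112
p-value (two-sided) = 0.26650
At α=0.01: p ≥ α → fail to reject H₀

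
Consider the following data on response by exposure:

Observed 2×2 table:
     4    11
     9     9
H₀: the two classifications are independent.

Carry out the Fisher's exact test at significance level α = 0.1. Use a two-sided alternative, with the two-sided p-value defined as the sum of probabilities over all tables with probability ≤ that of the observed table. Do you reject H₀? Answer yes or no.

reject H₀: no

Margins: r₁=15, r₂=18, c₁=13, c₂=20, n=33
p_obs = C(15,4)·C(18,9)/C(33,13); sum pmf over tables with pmf ≤ p_obs
p-value (two-sided) = 0.28442
At α=0.1: p ≥ α → fail to reject H₀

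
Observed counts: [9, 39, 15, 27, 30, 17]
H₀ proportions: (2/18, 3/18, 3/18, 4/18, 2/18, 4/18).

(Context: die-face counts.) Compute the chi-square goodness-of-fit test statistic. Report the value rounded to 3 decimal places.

test statistic = 37.350

n = 137; E_i = n·p_i = [15.22, 22.83, 22.83, 30.44, 15.22, 30.44]
χ² = (9−15.22)²/15.22 + (39−22.83)²/22.83 + (15−22.83)²/22.83 + (27−30.44)²/30.44 + (30−15.22)²/15.22 + (17−30.44)²/30.44 = 37.3504
df = 5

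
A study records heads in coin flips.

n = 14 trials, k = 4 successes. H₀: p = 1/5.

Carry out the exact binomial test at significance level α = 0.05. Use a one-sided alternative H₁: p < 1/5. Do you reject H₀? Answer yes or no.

reject H₀: no

Exact binomial: n=14, k=4, p₀=1/5=0.2000
P(X≤4) from Σ C(n,i)·p₀^i·(1−p₀)^(n−i)
p-value (one-sided, H₁ less) = 0.87016
At α=0.05: p ≥ α → fail to reject H₀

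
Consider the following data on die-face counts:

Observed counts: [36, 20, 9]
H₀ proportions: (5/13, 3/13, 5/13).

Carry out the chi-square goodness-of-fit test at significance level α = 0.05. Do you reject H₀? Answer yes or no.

reject H₀: yes

n = 65; E_i = n·p_i = [25.00, 15.00, 25.00]
χ² = (36−25.00)²/25.00 + (20−15.00)²/15.00 + (9−25.00)²/25.00 = 16.7467
df = 2
p-value (upper-tail) = 0.00023
At α=0.05: p < α → reject H₀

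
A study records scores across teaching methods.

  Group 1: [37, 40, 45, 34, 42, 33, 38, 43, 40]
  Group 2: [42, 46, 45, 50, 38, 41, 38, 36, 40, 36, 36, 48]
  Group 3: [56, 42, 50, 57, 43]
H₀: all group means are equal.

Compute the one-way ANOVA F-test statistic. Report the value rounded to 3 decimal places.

test statistic = 7.176

Group means [39.11, 41.33, 49.60], grand mean 42.154
SSB = Σnᵢ(x̄ᵢ−x̄)² = 368.629; SSW = ΣΣ(x−x̄ᵢ)² = 590.756
MSB = 368.629/2 = 184.3145; MSW = 590.756/23 = 25.6850
F = MSB/MSW = 7.1760
df = (2, 23)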